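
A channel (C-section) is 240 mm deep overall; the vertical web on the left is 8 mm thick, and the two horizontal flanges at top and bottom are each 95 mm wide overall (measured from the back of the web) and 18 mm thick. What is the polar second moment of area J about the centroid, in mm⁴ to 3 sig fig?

J ≈ 5.26 × 10⁷ mm⁴

Decompose the section into non-overlapping parts with the origin at the bottom-left of its bounding rectangle.
Web: 8 × 240, A = 1 920 mm², y = 120 mm, Ī = 9 216 000 mm⁴.
Top flange (beyond web): 87 × 18, A = 1 566 mm², y = 231 mm, Ī = 42 282 mm⁴.
Bottom flange (beyond web): 87 × 18, A = 1 566 mm², y = 9 mm, Ī = 42 282 mm⁴.
By symmetry the centroid is at mid-height, ȳ = 120 mm.
Transfer each piece to the centroidal x-axis using Ī + A·d² with d = y − 120:
  web: d = 0 mm → contributes +9 216 000 mm⁴
  top flange (beyond web): d = 111 mm → contributes +19 336 968 mm⁴
  bottom flange (beyond web): d = -111 mm → contributes +19 336 968 mm⁴
Total I = 47 889 936 mm⁴.
For the y-axis: x̄ = 33.448 mm.
Repeating about the centroidal y-axis gives I_y = 4 671 383 mm⁴.
Polar second moment: J = I_x + I_y = 52 561 319 mm⁴.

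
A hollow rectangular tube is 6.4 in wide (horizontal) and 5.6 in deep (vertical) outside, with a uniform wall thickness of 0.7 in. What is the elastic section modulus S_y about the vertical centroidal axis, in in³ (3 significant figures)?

Break the section into simple shapes (no overlaps), measuring from the bottom-left corner of the bounding box.
Outer rectangle: 6.4 × 5.6, A = 35.84 in², x = 3.2 in, Ī = 122.33 in⁴.
Inner void (subtracted): 5 × 4.2, A = 21 in², x = 3.2 in, Ī = 43.75 in⁴.
By symmetry the centroid is at mid-width, x̄ = 3.2 in.
All pieces are centred on the vertical centroidal axis, so I = ΣĪ (holes subtracted) = 78.584 in⁴.
Extreme fibre distance c = 3.2 in; S = I/c = 24.557 in³.

S_y ≈ 24.6 in³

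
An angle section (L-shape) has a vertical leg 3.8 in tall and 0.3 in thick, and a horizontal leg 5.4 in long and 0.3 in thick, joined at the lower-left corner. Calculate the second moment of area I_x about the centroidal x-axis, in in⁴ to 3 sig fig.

Break the section into simple shapes (no overlaps), measuring from the bottom-left corner of the bounding box.
Vertical leg: 0.3 × 3.8, A = 1.14 in², y = 1.9 in, Ī = 1.3718 in⁴.
Horizontal leg (remainder): 5.1 × 0.3, A = 1.53 in², y = 0.15 in, Ī = 0.011475 in⁴.
Centroid: ȳ = ΣA·y / ΣA = 0.89719 in.
Transfer each piece to the centroidal x-axis using Ī + A·d² with d = y − 0.89719:
  vertical leg: d = 1.0028 in → contributes +2.5182 in⁴
  horizontal leg (remainder): d = -0.74719 in → contributes +0.86567 in⁴
Total I = 3.3839 in⁴.

I_x ≈ 3.38 in⁴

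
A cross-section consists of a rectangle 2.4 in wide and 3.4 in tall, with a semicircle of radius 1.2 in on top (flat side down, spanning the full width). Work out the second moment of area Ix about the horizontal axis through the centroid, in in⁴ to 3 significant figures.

Ix ≈ 16.7 in⁴

Split into non-overlapping primitives; take the origin at the lower-left of the bounding box.
Rectangular body: 2.4 × 3.4, A = 8.16 in², y = 1.7 in, Ī = 7.8608 in⁴.
Semicircular cap: semicircle r = 1.2, A = 2.2619 in², y = 3.9093 in, Ī = 0.22759 in⁴.
Centroid: ȳ = ΣA·y / ΣA = 2.1795 in.
Transfer each piece to the horizontal axis through the centroid using Ī + A·d² with d = y − 2.1795:
  rectangular body: d = -0.4795 in → contributes +9.7369 in⁴
  semicircular cap: d = 1.7298 in → contributes +6.9958 in⁴
Total I = 16.733 in⁴.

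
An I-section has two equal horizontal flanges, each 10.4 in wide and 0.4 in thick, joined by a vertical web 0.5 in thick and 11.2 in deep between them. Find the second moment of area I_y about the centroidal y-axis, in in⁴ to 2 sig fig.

Break the section into simple shapes (no overlaps), measuring from the bottom-left corner of the bounding box.
Bottom flange: 10.4 × 0.4, A = 4.16 in², x = 5.2 in, Ī = 37.5 in⁴.
Web: 0.5 × 11.2, A = 5.6 in², x = 5.2 in, Ī = 0.1167 in⁴.
Top flange: 10.4 × 0.4, A = 4.16 in², x = 5.2 in, Ī = 37.5 in⁴.
By symmetry the centroid is at mid-width, x̄ = 5.2 in.
All pieces are centred on the centroidal y-axis, so I = ΣĪ = 75.11 in⁴.

I_y ≈ 75 in⁴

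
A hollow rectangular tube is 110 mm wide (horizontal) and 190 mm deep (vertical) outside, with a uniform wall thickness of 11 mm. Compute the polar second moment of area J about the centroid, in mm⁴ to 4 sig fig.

J ≈ 3.964 × 10⁷ mm⁴

Treat the section as a set of non-overlapping primitives; coordinates are from the bounding-box lower-left.
Outer rectangle: 110 × 190, A = 20 900 mm², y = 95 mm, Ī = 62 874 167 mm⁴.
Inner void (subtracted): 88 × 168, A = 14 784 mm², y = 95 mm, Ī = 34 771 968 mm⁴.
By symmetry the centroid is at mid-height, ȳ = 95 mm.
All pieces are centred on the centroidal x-axis, so I = ΣĪ (holes subtracted) = 28 102 199 mm⁴.
Repeating about the centroidal y-axis gives I_y = 11 533 559 mm⁴.
Polar second moment: J = I_x + I_y = 39 635 757 mm⁴.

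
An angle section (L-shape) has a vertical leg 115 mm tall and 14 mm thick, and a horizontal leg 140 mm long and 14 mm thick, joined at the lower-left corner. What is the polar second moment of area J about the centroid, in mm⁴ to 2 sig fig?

Break the section into simple shapes (no overlaps), measuring from the bottom-left corner of the bounding box.
Vertical leg: 14 × 115, A = 1 610 mm², y = 57.5 mm, Ī = 1 774 354 mm⁴.
Horizontal leg (remainder): 126 × 14, A = 1 764 mm², y = 7 mm, Ī = 28 812 mm⁴.
Centroid: ȳ = ΣA·y / ΣA = 31.1 mm.
Transfer each piece to the centroidal x-axis using Ī + A·d² with d = y − 31.1:
  vertical leg: d = 26.4 mm → contributes +2 896 671 mm⁴
  horizontal leg (remainder): d = -24.1 mm → contributes +1 053 149 mm⁴
Total I = 3 949 821 mm⁴.
For the y-axis: x̄ = 43.6 mm.
Repeating about the centroidal y-axis gives I_y = 6 484 608 mm⁴.
Polar second moment: J = I_x + I_y = 10 434 429 mm⁴.

J ≈ 1.0 × 10⁷ mm⁴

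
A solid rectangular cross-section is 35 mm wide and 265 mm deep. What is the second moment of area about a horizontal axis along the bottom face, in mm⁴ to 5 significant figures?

I_base ≈ 2.1711 × 10⁸ mm⁴

The section: 35 × 265, A = 9 275 mm², y = 132.5 mm, Ī = 54 278 073 mm⁴.
Transfer it to a horizontal axis along the bottom face using Ī + A·d² with d = y − 0:
  the section: d = 132.5 mm → contributes +217 112 292 mm⁴
Total I = 217 112 292 mm⁴.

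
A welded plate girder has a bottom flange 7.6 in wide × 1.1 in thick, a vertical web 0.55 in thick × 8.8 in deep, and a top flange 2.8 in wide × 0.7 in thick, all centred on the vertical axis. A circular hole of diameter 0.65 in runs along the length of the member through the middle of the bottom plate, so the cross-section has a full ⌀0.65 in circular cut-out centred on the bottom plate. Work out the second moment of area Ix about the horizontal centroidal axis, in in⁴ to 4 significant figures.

Decompose the section into non-overlapping parts with the origin at the bottom-left of its bounding rectangle.
Bottom plate: 7.6 × 1.1, A = 8.36 in², y = 0.55 in, Ī = 0.842967 in⁴.
Web plate: 0.55 × 8.8, A = 4.84 in², y = 5.5 in, Ī = 31.2341 in⁴.
Top plate: 2.8 × 0.7, A = 1.96 in², y = 10.25 in, Ī = 0.0800333 in⁴.
Hole (subtracted): ⌀0.65, A = 0.331831 in², y = 0.55 in, Ī = 0.00876241 in⁴.
Centroid: ȳ = ΣA·y / ΣA = 3.44786 in.
Transfer each piece to the horizontal centroidal axis using Ī + A·d² with d = y − 3.44786:
  bottom plate: d = -2.89786 in → contributes +71.047 in⁴
  web plate: d = 2.05214 in → contributes +51.6167 in⁴
  top plate: d = 6.80214 in → contributes +90.7674 in⁴
  hole: d = -2.89786 in → contributes −2.79535 in⁴
Total I = 210.636 in⁴.

Ix ≈ 210.6 in⁴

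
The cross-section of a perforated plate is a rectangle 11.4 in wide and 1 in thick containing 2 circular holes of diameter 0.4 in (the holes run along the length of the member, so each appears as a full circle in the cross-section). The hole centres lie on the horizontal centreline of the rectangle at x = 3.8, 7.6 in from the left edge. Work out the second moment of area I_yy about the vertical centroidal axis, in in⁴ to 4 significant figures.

I_yy ≈ 122.6 in⁴

Split into non-overlapping primitives; take the origin at the lower-left of the bounding box.
Plate: 11.4 × 1, A = 11.4 in², x = 5.7 in, Ī = 123.462 in⁴.
Hole 1 (subtracted): ⌀0.4, A = 0.125664 in², x = 3.8 in, Ī = 0.00125664 in⁴.
Hole 2 (subtracted): ⌀0.4, A = 0.125664 in², x = 7.6 in, Ī = 0.00125664 in⁴.
By symmetry the centroid is at mid-width, x̄ = 5.7 in.
Transfer each piece to the vertical centroidal axis using Ī + A·d² with d = x − 5.7:
  plate: d = 0 in → contributes +123.462 in⁴
  hole 1: d = -1.9 in → contributes −0.454903 in⁴
  hole 2: d = 1.9 in → contributes −0.454903 in⁴
Total I = 122.552 in⁴.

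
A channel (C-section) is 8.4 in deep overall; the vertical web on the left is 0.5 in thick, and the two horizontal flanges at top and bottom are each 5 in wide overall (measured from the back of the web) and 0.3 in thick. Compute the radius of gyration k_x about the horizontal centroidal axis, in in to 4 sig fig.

k_x ≈ 3.162 in

Break the section into simple shapes (no overlaps), measuring from the bottom-left corner of the bounding box.
Web: 0.5 × 8.4, A = 4.2 in², y = 4.2 in, Ī = 24.696 in⁴.
Top flange (beyond web): 4.5 × 0.3, A = 1.35 in², y = 8.25 in, Ī = 0.010125 in⁴.
Bottom flange (beyond web): 4.5 × 0.3, A = 1.35 in², y = 0.15 in, Ī = 0.010125 in⁴.
By symmetry the centroid is at mid-height, ȳ = 4.2 in.
Transfer each piece to the horizontal centroidal axis using Ī + A·d² with d = y − 4.2:
  web: d = 0 in → contributes +24.696 in⁴
  top flange (beyond web): d = 4.05 in → contributes +22.1535 in⁴
  bottom flange (beyond web): d = -4.05 in → contributes +22.1535 in⁴
Total I = 69.003 in⁴.
Radius of gyration: k = √(I/A) = √(69.003 / 6.9) = 3.16235 in.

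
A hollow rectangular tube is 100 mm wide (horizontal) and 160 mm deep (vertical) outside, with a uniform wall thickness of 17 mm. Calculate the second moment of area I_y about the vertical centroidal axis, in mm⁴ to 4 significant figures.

I_y ≈ 1.031 × 10⁷ mm⁴

Decompose the section into non-overlapping parts with the origin at the bottom-left of its bounding rectangle.
Outer rectangle: 100 × 160, A = 16 000 mm², x = 50 mm, Ī = 13 333 333 mm⁴.
Inner void (subtracted): 66 × 126, A = 8 316 mm², x = 50 mm, Ī = 3 018 708 mm⁴.
By symmetry the centroid is at mid-width, x̄ = 50 mm.
All pieces are centred on the vertical centroidal axis, so I = ΣĪ (holes subtracted) = 10 314 625 mm⁴.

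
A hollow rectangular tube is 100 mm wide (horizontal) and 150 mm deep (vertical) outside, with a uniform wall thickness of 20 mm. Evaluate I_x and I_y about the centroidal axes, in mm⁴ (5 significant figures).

I_x ≈ 2.1470 × 10⁷ mm⁴, I_y ≈ 1.0520 × 10⁷ mm⁴

Break the section into simple shapes (no overlaps), measuring from the bottom-left corner of the bounding box.
Outer rectangle: 100 × 150, A = 15 000 mm², y = 75 mm, Ī = 28 125 000 mm⁴.
Inner void (subtracted): 60 × 110, A = 6 600 mm², y = 75 mm, Ī = 6 655 000 mm⁴.
By symmetry the centroid is at mid-height, ȳ = 75 mm.
All pieces are centred on the centroidal x-axis, so I = ΣĪ (holes subtracted) = 21 470 000 mm⁴.
Repeating about the centroidal y-axis gives I_y = 10 520 000 mm⁴.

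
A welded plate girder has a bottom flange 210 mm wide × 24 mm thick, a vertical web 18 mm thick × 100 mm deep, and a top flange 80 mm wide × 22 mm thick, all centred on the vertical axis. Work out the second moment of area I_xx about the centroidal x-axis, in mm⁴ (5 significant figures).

Decompose the section into non-overlapping parts with the origin at the bottom-left of its bounding rectangle.
Bottom plate: 210 × 24, A = 5 040 mm², y = 12 mm, Ī = 241 920 mm⁴.
Web plate: 18 × 100, A = 1 800 mm², y = 74 mm, Ī = 1 500 000 mm⁴.
Top plate: 80 × 22, A = 1 760 mm², y = 135 mm, Ī = 70986.67 mm⁴.
Centroid: ȳ = ΣA·y / ΣA = 50.14884 mm.
Transfer each piece to the centroidal x-axis using Ī + A·d² with d = y − 50.14884:
  bottom plate: d = -38.14884 mm → contributes +7 576 802 mm⁴
  web plate: d = 23.85116 mm → contributes +2 523 980 mm⁴
  top plate: d = 84.85116 mm → contributes +12 742 494 mm⁴
Total I = 22 843 276 mm⁴.

I_xx ≈ 2.2843 × 10⁷ mm⁴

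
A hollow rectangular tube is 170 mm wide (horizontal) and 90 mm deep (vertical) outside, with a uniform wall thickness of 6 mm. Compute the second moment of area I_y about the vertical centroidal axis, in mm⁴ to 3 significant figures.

Decompose the section into non-overlapping parts with the origin at the bottom-left of its bounding rectangle.
Outer rectangle: 170 × 90, A = 15 300 mm², x = 85 mm, Ī = 36 847 500 mm⁴.
Inner void (subtracted): 158 × 78, A = 12 324 mm², x = 85 mm, Ī = 25 638 028 mm⁴.
By symmetry the centroid is at mid-width, x̄ = 85 mm.
All pieces are centred on the vertical centroidal axis, so I = ΣĪ (holes subtracted) = 11 209 472 mm⁴.

I_y ≈ 1.12 × 10⁷ mm⁴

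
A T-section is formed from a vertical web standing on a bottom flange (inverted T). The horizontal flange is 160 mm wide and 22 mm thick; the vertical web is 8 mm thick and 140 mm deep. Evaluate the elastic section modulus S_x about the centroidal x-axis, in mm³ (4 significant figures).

Treat the section as a set of non-overlapping primitives; coordinates are from the bounding-box lower-left.
Flange: 160 × 22, A = 3 520 mm², y = 11 mm, Ī = 141 973 mm⁴.
Web: 8 × 140, A = 1 120 mm², y = 92 mm, Ī = 1 829 333 mm⁴.
Centroid: ȳ = ΣA·y / ΣA = 30.5517 mm.
Transfer each piece to the centroidal x-axis using Ī + A·d² with d = y − 30.5517:
  flange: d = -19.5517 mm → contributes +1 487 563 mm⁴
  web: d = 61.4483 mm → contributes +6 058 331 mm⁴
Total I = 7 545 894 mm⁴.
Extreme fibre distance c = 131.448 mm; S = I/c = 57405.8 mm³.

S_x ≈ 5.741 × 10⁴ mm³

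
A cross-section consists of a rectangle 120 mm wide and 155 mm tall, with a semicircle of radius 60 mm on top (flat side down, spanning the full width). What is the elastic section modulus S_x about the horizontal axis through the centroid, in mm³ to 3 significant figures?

Treat the section as a set of non-overlapping primitives; coordinates are from the bounding-box lower-left.
Rectangular body: 120 × 155, A = 18 600 mm², y = 77.5 mm, Ī = 37 238 750 mm⁴.
Semicircular cap: semicircle r = 60, A = 5654.9 mm², y = 180.46 mm, Ī = 1 422 450 mm⁴.
Centroid: ȳ = ΣA·y / ΣA = 101.51 mm.
Transfer each piece to the horizontal axis through the centroid using Ī + A·d² with d = y − 101.51:
  rectangular body: d = -24.006 mm → contributes +47 957 334 mm⁴
  semicircular cap: d = 78.959 mm → contributes +36 678 038 mm⁴
Total I = 84 635 372 mm⁴.
Extreme fibre distance c = 113.49 mm; S = I/c = 745 723 mm³.

S_x ≈ 7.46 × 10⁵ mm³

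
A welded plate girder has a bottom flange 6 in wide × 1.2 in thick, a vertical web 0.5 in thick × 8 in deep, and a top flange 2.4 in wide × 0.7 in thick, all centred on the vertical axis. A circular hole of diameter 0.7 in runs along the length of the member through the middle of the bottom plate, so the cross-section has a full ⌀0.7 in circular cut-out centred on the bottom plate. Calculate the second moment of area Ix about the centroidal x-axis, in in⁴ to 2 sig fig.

Split into non-overlapping primitives; take the origin at the lower-left of the bounding box.
Bottom plate: 6 × 1.2, A = 7.2 in², y = 0.6 in, Ī = 0.864 in⁴.
Web plate: 0.5 × 8, A = 4 in², y = 5.2 in, Ī = 21.33 in⁴.
Top plate: 2.4 × 0.7, A = 1.68 in², y = 9.55 in, Ī = 0.0686 in⁴.
Hole (subtracted): ⌀0.7, A = 0.3848 in², y = 0.6 in, Ī = 0.01179 in⁴.
Centroid: ȳ = ΣA·y / ΣA = 3.276 in.
Transfer each piece to the centroidal x-axis using Ī + A·d² with d = y − 3.276:
  bottom plate: d = -2.676 in → contributes +52.42 in⁴
  web plate: d = 1.924 in → contributes +36.14 in⁴
  top plate: d = 6.274 in → contributes +66.2 in⁴
  hole: d = -2.676 in → contributes −2.767 in⁴
Total I = 152 in⁴.

Ix ≈ 150 in⁴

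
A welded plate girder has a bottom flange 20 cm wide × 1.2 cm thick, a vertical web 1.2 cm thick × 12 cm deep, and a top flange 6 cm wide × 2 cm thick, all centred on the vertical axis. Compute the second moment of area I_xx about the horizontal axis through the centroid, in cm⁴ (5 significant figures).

I_xx ≈ 1703.3 cm⁴

Split into non-overlapping primitives; take the origin at the lower-left of the bounding box.
Bottom plate: 20 × 1.2, A = 24 cm², y = 0.6 cm, Ī = 2.88 cm⁴.
Web plate: 1.2 × 12, A = 14.4 cm², y = 7.2 cm, Ī = 172.8 cm⁴.
Top plate: 6 × 2, A = 12 cm², y = 14.2 cm, Ī = 4 cm⁴.
Centroid: ȳ = ΣA·y / ΣA = 5.72381 cm.
Transfer each piece to the horizontal axis through the centroid using Ī + A·d² with d = y − 5.72381:
  bottom plate: d = -5.12381 cm → contributes +632.9622 cm⁴
  web plate: d = 1.47619 cm → contributes +204.1796 cm⁴
  top plate: d = 8.47619 cm → contributes +866.1497 cm⁴
Total I = 1703.291 cm⁴.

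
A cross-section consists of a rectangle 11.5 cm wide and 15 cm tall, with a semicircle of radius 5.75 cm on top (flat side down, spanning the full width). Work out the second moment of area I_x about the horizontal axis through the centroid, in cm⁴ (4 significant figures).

I_x ≈ 7299 cm⁴

Decompose the section into non-overlapping parts with the origin at the bottom-left of its bounding rectangle.
Rectangular body: 11.5 × 15, A = 172.5 cm², y = 7.5 cm, Ī = 3234.38 cm⁴.
Semicircular cap: semicircle r = 5.75, A = 51.9345 cm², y = 17.4404 cm, Ī = 119.979 cm⁴.
Centroid: ȳ = ΣA·y / ΣA = 9.80022 cm.
Transfer each piece to the horizontal axis through the centroid using Ī + A·d² with d = y − 9.80022:
  rectangular body: d = -2.30022 cm → contributes +4147.07 cm⁴
  semicircular cap: d = 7.64016 cm → contributes +3151.5 cm⁴
Total I = 7298.57 cm⁴.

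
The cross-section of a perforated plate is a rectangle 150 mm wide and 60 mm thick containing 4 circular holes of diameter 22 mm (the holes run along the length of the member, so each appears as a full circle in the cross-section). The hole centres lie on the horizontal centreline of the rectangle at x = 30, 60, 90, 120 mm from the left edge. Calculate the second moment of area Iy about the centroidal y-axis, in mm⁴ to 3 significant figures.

Split into non-overlapping primitives; take the origin at the lower-left of the bounding box.
Plate: 150 × 60, A = 9 000 mm², x = 75 mm, Ī = 16 875 000 mm⁴.
Hole 1 (subtracted): ⌀22, A = 380.13 mm², x = 30 mm, Ī = 11 499 mm⁴.
Hole 2 (subtracted): ⌀22, A = 380.13 mm², x = 60 mm, Ī = 11 499 mm⁴.
Hole 3 (subtracted): ⌀22, A = 380.13 mm², x = 90 mm, Ī = 11 499 mm⁴.
Hole 4 (subtracted): ⌀22, A = 380.13 mm², x = 120 mm, Ī = 11 499 mm⁴.
By symmetry the centroid is at mid-width, x̄ = 75 mm.
Transfer each piece to the centroidal y-axis using Ī + A·d² with d = x − 75:
  plate: d = 0 mm → contributes +16 875 000 mm⁴
  hole 1: d = -45 mm → contributes −781 268 mm⁴
  hole 2: d = -15 mm → contributes −97 029 mm⁴
  hole 3: d = 15 mm → contributes −97 029 mm⁴
  hole 4: d = 45 mm → contributes −781 268 mm⁴
Total I = 15 118 407 mm⁴.

Iy ≈ 1.51 × 10⁷ mm⁴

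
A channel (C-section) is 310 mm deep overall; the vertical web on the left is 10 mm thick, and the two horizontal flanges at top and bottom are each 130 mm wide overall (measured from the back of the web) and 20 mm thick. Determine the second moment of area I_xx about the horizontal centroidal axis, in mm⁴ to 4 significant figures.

I_xx ≈ 1.259 × 10⁸ mm⁴

Break the section into simple shapes (no overlaps), measuring from the bottom-left corner of the bounding box.
Web: 10 × 310, A = 3 100 mm², y = 155 mm, Ī = 24 825 833 mm⁴.
Top flange (beyond web): 120 × 20, A = 2 400 mm², y = 300 mm, Ī = 80 000 mm⁴.
Bottom flange (beyond web): 120 × 20, A = 2 400 mm², y = 10 mm, Ī = 80 000 mm⁴.
By symmetry the centroid is at mid-height, ȳ = 155 mm.
Transfer each piece to the horizontal centroidal axis using Ī + A·d² with d = y − 155:
  web: d = 0 mm → contributes +24 825 833 mm⁴
  top flange (beyond web): d = 145 mm → contributes +50 540 000 mm⁴
  bottom flange (beyond web): d = -145 mm → contributes +50 540 000 mm⁴
Total I = 125 905 833 mm⁴.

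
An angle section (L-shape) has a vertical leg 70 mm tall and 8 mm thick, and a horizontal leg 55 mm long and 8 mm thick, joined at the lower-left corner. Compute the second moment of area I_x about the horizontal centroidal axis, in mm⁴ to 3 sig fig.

I_x ≈ 4.47 × 10⁵ mm⁴

Decompose the section into non-overlapping parts with the origin at the bottom-left of its bounding rectangle.
Vertical leg: 8 × 70, A = 560 mm², y = 35 mm, Ī = 228 667 mm⁴.
Horizontal leg (remainder): 47 × 8, A = 376 mm², y = 4 mm, Ī = 2005.3 mm⁴.
Centroid: ȳ = ΣA·y / ΣA = 22.547 mm.
Transfer each piece to the horizontal centroidal axis using Ī + A·d² with d = y − 22.547:
  vertical leg: d = 12.453 mm → contributes +315 510 mm⁴
  horizontal leg (remainder): d = -18.547 mm → contributes +131 346 mm⁴
Total I = 446 856 mm⁴.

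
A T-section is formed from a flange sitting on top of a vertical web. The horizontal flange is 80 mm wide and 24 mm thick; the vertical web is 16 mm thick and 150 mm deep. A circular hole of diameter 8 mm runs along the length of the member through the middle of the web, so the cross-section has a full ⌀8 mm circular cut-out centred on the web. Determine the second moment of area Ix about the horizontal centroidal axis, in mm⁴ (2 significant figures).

Treat the section as a set of non-overlapping primitives; coordinates are from the bounding-box lower-left.
Flange: 80 × 24, A = 1 920 mm², y = 162 mm, Ī = 92 160 mm⁴.
Web: 16 × 150, A = 2 400 mm², y = 75 mm, Ī = 4 500 000 mm⁴.
Hole (subtracted): ⌀8, A = 50.27 mm², y = 75 mm, Ī = 201.1 mm⁴.
Centroid: ȳ = ΣA·y / ΣA = 114.1 mm.
Transfer each piece to the horizontal centroidal axis using Ī + A·d² with d = y − 114.1:
  flange: d = 47.88 mm → contributes +4 493 405 mm⁴
  web: d = -39.12 mm → contributes +8 173 250 mm⁴
  hole: d = -39.12 mm → contributes −77 133 mm⁴
Total I = 12 589 522 mm⁴.

Ix ≈ 1.3 × 10⁷ mm⁴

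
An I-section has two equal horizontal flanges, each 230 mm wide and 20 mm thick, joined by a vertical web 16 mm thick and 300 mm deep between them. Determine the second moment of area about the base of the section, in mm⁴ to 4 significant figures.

Decompose the section into non-overlapping parts with the origin at the bottom-left of its bounding rectangle.
Bottom flange: 230 × 20, A = 4 600 mm², y = 10 mm, Ī = 153 333 mm⁴.
Web: 16 × 300, A = 4 800 mm², y = 170 mm, Ī = 36 000 000 mm⁴.
Top flange: 230 × 20, A = 4 600 mm², y = 330 mm, Ī = 153 333 mm⁴.
Transfer each piece to a horizontal axis along the bottom face using Ī + A·d² with d = y − 0:
  bottom flange: d = 10 mm → contributes +613 333 mm⁴
  web: d = 170 mm → contributes +174 720 000 mm⁴
  top flange: d = 330 mm → contributes +501 093 333 mm⁴
Total I = 676 426 667 mm⁴.

I_base ≈ 6.764 × 10⁸ mm⁴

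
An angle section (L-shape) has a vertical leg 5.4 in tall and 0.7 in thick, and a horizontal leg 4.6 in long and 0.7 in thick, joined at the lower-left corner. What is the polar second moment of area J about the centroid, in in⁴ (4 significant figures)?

Decompose the section into non-overlapping parts with the origin at the bottom-left of its bounding rectangle.
Vertical leg: 0.7 × 5.4, A = 3.78 in², y = 2.7 in, Ī = 9.1854 in⁴.
Horizontal leg (remainder): 3.9 × 0.7, A = 2.73 in², y = 0.35 in, Ī = 0.111475 in⁴.
Centroid: ȳ = ΣA·y / ΣA = 1.71452 in.
Transfer each piece to the centroidal x-axis using Ī + A·d² with d = y − 1.71452:
  vertical leg: d = 0.985484 in → contributes +12.8565 in⁴
  horizontal leg (remainder): d = -1.36452 in → contributes +5.19447 in⁴
Total I = 18.0509 in⁴.
For the y-axis: x̄ = 1.31452 in.
Repeating about the centroidal y-axis gives I_y = 12.0001 in⁴.
Polar second moment: J = I_x + I_y = 30.0511 in⁴.

J ≈ 30.05 in⁴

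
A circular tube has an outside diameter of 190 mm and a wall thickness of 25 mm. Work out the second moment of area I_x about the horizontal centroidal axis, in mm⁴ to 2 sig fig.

I_x ≈ 4.5 × 10⁷ mm⁴

Decompose the section into non-overlapping parts with the origin at the bottom-left of its bounding rectangle.
Outer circle: ⌀190, A = 28 353 mm², y = 95 mm, Ī = 63 971 171 mm⁴.
Bore (subtracted): ⌀140, A = 15 394 mm², y = 95 mm, Ī = 18 857 410 mm⁴.
By symmetry the centroid is at mid-height, ȳ = 95 mm.
All pieces are centred on the horizontal centroidal axis, so I = ΣĪ (holes subtracted) = 45 113 761 mm⁴.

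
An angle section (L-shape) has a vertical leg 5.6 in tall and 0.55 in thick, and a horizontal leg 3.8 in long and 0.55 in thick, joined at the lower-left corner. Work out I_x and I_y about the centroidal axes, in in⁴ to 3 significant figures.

I_x ≈ 15.3 in⁴, I_y ≈ 5.73 in⁴

Break the section into simple shapes (no overlaps), measuring from the bottom-left corner of the bounding box.
Vertical leg: 0.55 × 5.6, A = 3.08 in², y = 2.8 in, Ī = 8.0491 in⁴.
Horizontal leg (remainder): 3.25 × 0.55, A = 1.7875 in², y = 0.275 in, Ī = 0.04506 in⁴.
Centroid: ȳ = ΣA·y / ΣA = 1.8727 in.
Transfer each piece to the centroidal x-axis using Ī + A·d² with d = y − 1.8727:
  vertical leg: d = 0.92726 in → contributes +10.697 in⁴
  horizontal leg (remainder): d = -1.5977 in → contributes +4.6081 in⁴
Total I = 15.305 in⁴.
For the y-axis: x̄ = 0.97274 in.
Repeating about the centroidal y-axis gives I_y = 5.7342 in⁴.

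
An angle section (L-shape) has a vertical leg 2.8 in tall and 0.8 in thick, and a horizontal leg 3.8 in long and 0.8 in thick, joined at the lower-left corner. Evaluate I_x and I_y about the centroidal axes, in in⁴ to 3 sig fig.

Decompose the section into non-overlapping parts with the origin at the bottom-left of its bounding rectangle.
Vertical leg: 0.8 × 2.8, A = 2.24 in², y = 1.4 in, Ī = 1.4635 in⁴.
Horizontal leg (remainder): 3 × 0.8, A = 2.4 in², y = 0.4 in, Ī = 0.128 in⁴.
Centroid: ȳ = ΣA·y / ΣA = 0.88276 in.
Transfer each piece to the centroidal x-axis using Ī + A·d² with d = y − 0.88276:
  vertical leg: d = 0.51724 in → contributes +2.0628 in⁴
  horizontal leg (remainder): d = -0.48276 in → contributes +0.68733 in⁴
Total I = 2.7501 in⁴.
For the y-axis: x̄ = 1.3828 in.
Repeating about the centroidal y-axis gives I_y = 6.1021 in⁴.

I_x ≈ 2.75 in⁴, I_y ≈ 6.10 in⁴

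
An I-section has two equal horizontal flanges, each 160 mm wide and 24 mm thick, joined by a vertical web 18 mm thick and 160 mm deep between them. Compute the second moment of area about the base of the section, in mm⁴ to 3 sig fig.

I_base ≈ 1.86 × 10⁸ mm⁴

Treat the section as a set of non-overlapping primitives; coordinates are from the bounding-box lower-left.
Bottom flange: 160 × 24, A = 3 840 mm², y = 12 mm, Ī = 184 320 mm⁴.
Web: 18 × 160, A = 2 880 mm², y = 104 mm, Ī = 6 144 000 mm⁴.
Top flange: 160 × 24, A = 3 840 mm², y = 196 mm, Ī = 184 320 mm⁴.
Transfer each piece to a horizontal axis along the bottom face using Ī + A·d² with d = y − 0:
  bottom flange: d = 12 mm → contributes +737 280 mm⁴
  web: d = 104 mm → contributes +37 294 080 mm⁴
  top flange: d = 196 mm → contributes +147 701 760 mm⁴
Total I = 185 733 120 mm⁴.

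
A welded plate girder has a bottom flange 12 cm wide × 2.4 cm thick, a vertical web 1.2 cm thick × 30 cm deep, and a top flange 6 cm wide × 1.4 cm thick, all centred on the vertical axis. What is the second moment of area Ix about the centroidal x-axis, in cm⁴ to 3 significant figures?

Ix ≈ 1.08 × 10⁴ cm⁴

Break the section into simple shapes (no overlaps), measuring from the bottom-left corner of the bounding box.
Bottom plate: 12 × 2.4, A = 28.8 cm², y = 1.2 cm, Ī = 13.824 cm⁴.
Web plate: 1.2 × 30, A = 36 cm², y = 17.4 cm, Ī = 2 700 cm⁴.
Top plate: 6 × 1.4, A = 8.4 cm², y = 33.1 cm, Ī = 1.372 cm⁴.
Centroid: ȳ = ΣA·y / ΣA = 12.828 cm.
Transfer each piece to the centroidal x-axis using Ī + A·d² with d = y − 12.828:
  bottom plate: d = -11.628 cm → contributes +3907.8 cm⁴
  web plate: d = 4.5721 cm → contributes +3452.6 cm⁴
  top plate: d = 20.272 cm → contributes +3453.4 cm⁴
Total I = 10 814 cm⁴.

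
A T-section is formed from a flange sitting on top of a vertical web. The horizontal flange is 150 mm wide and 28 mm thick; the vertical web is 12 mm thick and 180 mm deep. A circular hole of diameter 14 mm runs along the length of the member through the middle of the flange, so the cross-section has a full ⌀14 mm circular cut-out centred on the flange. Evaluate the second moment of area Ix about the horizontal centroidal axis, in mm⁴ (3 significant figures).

Break the section into simple shapes (no overlaps), measuring from the bottom-left corner of the bounding box.
Flange: 150 × 28, A = 4 200 mm², y = 194 mm, Ī = 274 400 mm⁴.
Web: 12 × 180, A = 2 160 mm², y = 90 mm, Ī = 5 832 000 mm⁴.
Hole (subtracted): ⌀14, A = 153.94 mm², y = 194 mm, Ī = 1885.7 mm⁴.
Centroid: ȳ = ΣA·y / ΣA = 157.8 mm.
Transfer each piece to the horizontal centroidal axis using Ī + A·d² with d = y − 157.8:
  flange: d = 36.197 mm → contributes +5 777 295 mm⁴
  web: d = -67.803 mm → contributes +15 762 092 mm⁴
  hole: d = 36.197 mm → contributes −203 577 mm⁴
Total I = 21 335 810 mm⁴.

Ix ≈ 2.13 × 10⁷ mm⁴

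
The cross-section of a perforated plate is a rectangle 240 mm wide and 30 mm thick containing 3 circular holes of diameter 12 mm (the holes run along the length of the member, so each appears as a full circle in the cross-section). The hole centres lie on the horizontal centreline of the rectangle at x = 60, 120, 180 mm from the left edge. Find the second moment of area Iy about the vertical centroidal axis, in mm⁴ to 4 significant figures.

Iy ≈ 3.374 × 10⁷ mm⁴

Decompose the section into non-overlapping parts with the origin at the bottom-left of its bounding rectangle.
Plate: 240 × 30, A = 7 200 mm², x = 120 mm, Ī = 34 560 000 mm⁴.
Hole 1 (subtracted): ⌀12, A = 113.097 mm², x = 60 mm, Ī = 1017.88 mm⁴.
Hole 2 (subtracted): ⌀12, A = 113.097 mm², x = 120 mm, Ī = 1017.88 mm⁴.
Hole 3 (subtracted): ⌀12, A = 113.097 mm², x = 180 mm, Ī = 1017.88 mm⁴.
By symmetry the centroid is at mid-width, x̄ = 120 mm.
Transfer each piece to the vertical centroidal axis using Ī + A·d² with d = x − 120:
  plate: d = 0 mm → contributes +34 560 000 mm⁴
  hole 1: d = -60 mm → contributes −408 168 mm⁴
  hole 2: d = 0 mm → contributes −1017.88 mm⁴
  hole 3: d = 60 mm → contributes −408 168 mm⁴
Total I = 33 742 646 mm⁴.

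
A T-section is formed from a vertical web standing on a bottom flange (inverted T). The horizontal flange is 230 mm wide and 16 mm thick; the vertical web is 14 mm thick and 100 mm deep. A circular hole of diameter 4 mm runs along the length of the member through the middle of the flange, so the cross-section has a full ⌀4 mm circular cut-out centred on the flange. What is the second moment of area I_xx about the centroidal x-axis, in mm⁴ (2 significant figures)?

Split into non-overlapping primitives; take the origin at the lower-left of the bounding box.
Flange: 230 × 16, A = 3 680 mm², y = 8 mm, Ī = 78 507 mm⁴.
Web: 14 × 100, A = 1 400 mm², y = 66 mm, Ī = 1 166 667 mm⁴.
Hole (subtracted): ⌀4, A = 12.57 mm², y = 8 mm, Ī = 12.57 mm⁴.
Centroid: ȳ = ΣA·y / ΣA = 24.02 mm.
Transfer each piece to the centroidal x-axis using Ī + A·d² with d = y − 24.02:
  flange: d = -16.02 mm → contributes +1 023 402 mm⁴
  web: d = 41.98 mm → contributes +3 633 458 mm⁴
  hole: d = -16.02 mm → contributes −3 239 mm⁴
Total I = 4 653 621 mm⁴.

I_xx ≈ 4.7 × 10⁶ mm⁴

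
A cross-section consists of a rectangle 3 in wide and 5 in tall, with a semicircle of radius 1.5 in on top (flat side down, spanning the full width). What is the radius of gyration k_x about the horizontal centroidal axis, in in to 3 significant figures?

k_x ≈ 1.80 in

Split into non-overlapping primitives; take the origin at the lower-left of the bounding box.
Rectangular body: 3 × 5, A = 15 in², y = 2.5 in, Ī = 31.25 in⁴.
Semicircular cap: semicircle r = 1.5, A = 3.5343 in², y = 5.6366 in, Ī = 0.55564 in⁴.
Centroid: ȳ = ΣA·y / ΣA = 3.0981 in.
Transfer each piece to the horizontal centroidal axis using Ī + A·d² with d = y − 3.0981:
  rectangular body: d = -0.59812 in → contributes +36.616 in⁴
  semicircular cap: d = 2.5385 in → contributes +23.331 in⁴
Total I = 59.947 in⁴.
Radius of gyration: k = √(I/A) = √(59.947 / 18.534) = 1.7984 in.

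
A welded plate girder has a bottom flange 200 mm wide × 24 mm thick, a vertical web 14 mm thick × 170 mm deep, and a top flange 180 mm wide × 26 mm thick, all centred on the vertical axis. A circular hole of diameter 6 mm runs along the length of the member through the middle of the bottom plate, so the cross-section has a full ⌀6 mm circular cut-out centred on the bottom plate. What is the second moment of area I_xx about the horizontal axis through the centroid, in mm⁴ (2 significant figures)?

Break the section into simple shapes (no overlaps), measuring from the bottom-left corner of the bounding box.
Bottom plate: 200 × 24, A = 4 800 mm², y = 12 mm, Ī = 230 400 mm⁴.
Web plate: 14 × 170, A = 2 380 mm², y = 109 mm, Ī = 5 731 833 mm⁴.
Top plate: 180 × 26, A = 4 680 mm², y = 207 mm, Ī = 263 640 mm⁴.
Hole (subtracted): ⌀6, A = 28.27 mm², y = 12 mm, Ī = 63.62 mm⁴.
Centroid: ȳ = ΣA·y / ΣA = 108.6 mm.
Transfer each piece to the horizontal axis through the centroid using Ī + A·d² with d = y − 108.6:
  bottom plate: d = -96.64 mm → contributes +45 062 286 mm⁴
  web plate: d = 0.3564 mm → contributes +5 732 136 mm⁴
  top plate: d = 98.36 mm → contributes +45 537 917 mm⁴
  hole: d = -96.64 mm → contributes −264 145 mm⁴
Total I = 96 068 193 mm⁴.

I_xx ≈ 9.6 × 10⁷ mm⁴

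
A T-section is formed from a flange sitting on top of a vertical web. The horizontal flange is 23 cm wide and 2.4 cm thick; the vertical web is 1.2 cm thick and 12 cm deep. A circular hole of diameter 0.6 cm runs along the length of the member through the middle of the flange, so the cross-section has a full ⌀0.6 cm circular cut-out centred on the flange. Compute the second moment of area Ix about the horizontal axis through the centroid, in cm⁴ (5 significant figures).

Treat the section as a set of non-overlapping primitives; coordinates are from the bounding-box lower-left.
Flange: 23 × 2.4, A = 55.2 cm², y = 13.2 cm, Ī = 26.496 cm⁴.
Web: 1.2 × 12, A = 14.4 cm², y = 6 cm, Ī = 172.8 cm⁴.
Hole (subtracted): ⌀0.6, A = 0.2827433 cm², y = 13.2 cm, Ī = 0.006361725 cm⁴.
Centroid: ȳ = ΣA·y / ΣA = 11.70427 cm.
Transfer each piece to the horizontal axis through the centroid using Ī + A·d² with d = y − 11.70427:
  flange: d = 1.495731 cm → contributes +149.9901 cm⁴
  web: d = -5.704269 cm → contributes +641.357 cm⁴
  hole: d = 1.495731 cm → contributes −0.6389187 cm⁴
Total I = 790.7082 cm⁴.

Ix ≈ 790.71 cm⁴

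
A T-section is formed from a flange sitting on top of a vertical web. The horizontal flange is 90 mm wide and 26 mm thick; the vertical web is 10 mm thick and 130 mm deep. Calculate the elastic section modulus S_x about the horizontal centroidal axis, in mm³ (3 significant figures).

S_x ≈ 6.12 × 10⁴ mm³

Break the section into simple shapes (no overlaps), measuring from the bottom-left corner of the bounding box.
Flange: 90 × 26, A = 2 340 mm², y = 143 mm, Ī = 131 820 mm⁴.
Web: 10 × 130, A = 1 300 mm², y = 65 mm, Ī = 1 830 833 mm⁴.
Centroid: ȳ = ΣA·y / ΣA = 115.14 mm.
Transfer each piece to the horizontal centroidal axis using Ī + A·d² with d = y − 115.14:
  flange: d = 27.857 mm → contributes +1 947 708 mm⁴
  web: d = -50.143 mm → contributes +5 099 431 mm⁴
Total I = 7 047 139 mm⁴.
Extreme fibre distance c = 115.14 mm; S = I/c = 61 203 mm³.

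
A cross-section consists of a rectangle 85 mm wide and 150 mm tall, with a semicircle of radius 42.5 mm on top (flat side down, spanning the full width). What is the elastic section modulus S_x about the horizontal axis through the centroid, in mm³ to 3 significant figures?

S_x ≈ 4.41 × 10⁵ mm³

Decompose the section into non-overlapping parts with the origin at the bottom-left of its bounding rectangle.
Rectangular body: 85 × 150, A = 12 750 mm², y = 75 mm, Ī = 23 906 250 mm⁴.
Semicircular cap: semicircle r = 42.5, A = 2837.3 mm², y = 168.04 mm, Ī = 358 086 mm⁴.
Centroid: ȳ = ΣA·y / ΣA = 91.935 mm.
Transfer each piece to the horizontal axis through the centroid using Ī + A·d² with d = y − 91.935:
  rectangular body: d = -16.935 mm → contributes +27 562 899 mm⁴
  semicircular cap: d = 76.103 mm → contributes +16 790 285 mm⁴
Total I = 44 353 184 mm⁴.
Extreme fibre distance c = 100.56 mm; S = I/c = 441 040 mm³.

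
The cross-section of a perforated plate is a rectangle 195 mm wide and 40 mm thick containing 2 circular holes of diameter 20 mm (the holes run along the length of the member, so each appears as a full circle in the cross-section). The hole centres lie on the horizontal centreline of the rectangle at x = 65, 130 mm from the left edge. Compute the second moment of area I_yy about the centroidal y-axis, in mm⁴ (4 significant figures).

I_yy ≈ 2.404 × 10⁷ mm⁴

Split into non-overlapping primitives; take the origin at the lower-left of the bounding box.
Plate: 195 × 40, A = 7 800 mm², x = 97.5 mm, Ī = 24 716 250 mm⁴.
Hole 1 (subtracted): ⌀20, A = 314.159 mm², x = 65 mm, Ī = 7853.98 mm⁴.
Hole 2 (subtracted): ⌀20, A = 314.159 mm², x = 130 mm, Ī = 7853.98 mm⁴.
By symmetry the centroid is at mid-width, x̄ = 97.5 mm.
Transfer each piece to the centroidal y-axis using Ī + A·d² with d = x − 97.5:
  plate: d = 0 mm → contributes +24 716 250 mm⁴
  hole 1: d = -32.5 mm → contributes −339 685 mm⁴
  hole 2: d = 32.5 mm → contributes −339 685 mm⁴
Total I = 24 036 881 mm⁴.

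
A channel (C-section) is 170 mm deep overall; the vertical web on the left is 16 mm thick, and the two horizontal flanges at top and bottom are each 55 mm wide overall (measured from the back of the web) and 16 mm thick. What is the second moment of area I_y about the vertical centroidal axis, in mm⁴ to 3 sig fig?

Treat the section as a set of non-overlapping primitives; coordinates are from the bounding-box lower-left.
Web: 16 × 170, A = 2 720 mm², x = 8 mm, Ī = 58 027 mm⁴.
Top flange (beyond web): 39 × 16, A = 624 mm², x = 35.5 mm, Ī = 79 092 mm⁴.
Bottom flange (beyond web): 39 × 16, A = 624 mm², x = 35.5 mm, Ī = 79 092 mm⁴.
Centroid: x̄ = ΣA·x / ΣA = 16.649 mm.
Transfer each piece to the vertical centroidal axis using Ī + A·d² with d = x − 16.649:
  web: d = -8.6492 mm → contributes +261 506 mm⁴
  top flange (beyond web): d = 18.851 mm → contributes +300 832 mm⁴
  bottom flange (beyond web): d = 18.851 mm → contributes +300 832 mm⁴
Total I = 863 170 mm⁴.

I_y ≈ 8.63 × 10⁵ mm⁴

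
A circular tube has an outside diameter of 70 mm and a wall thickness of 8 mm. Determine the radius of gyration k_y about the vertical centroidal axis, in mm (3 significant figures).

Split into non-overlapping primitives; take the origin at the lower-left of the bounding box.
Outer circle: ⌀70, A = 3848.5 mm², x = 35 mm, Ī = 1 178 588 mm⁴.
Bore (subtracted): ⌀54, A = 2290.2 mm², x = 35 mm, Ī = 417 393 mm⁴.
By symmetry the centroid is at mid-width, x̄ = 35 mm.
All pieces are centred on the vertical centroidal axis, so I = ΣĪ (holes subtracted) = 761 195 mm⁴.
Radius of gyration: k = √(I/A) = √(761 195 / 1558.2) = 22.102 mm.

k_y ≈ 22.1 mm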